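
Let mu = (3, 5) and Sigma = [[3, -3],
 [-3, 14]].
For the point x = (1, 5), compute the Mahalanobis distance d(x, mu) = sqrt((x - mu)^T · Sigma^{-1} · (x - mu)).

Step 1 — centre the observation: (x - mu) = (-2, 0).

Step 2 — invert Sigma. det(Sigma) = 3·14 - (-3)² = 33.
  Sigma^{-1} = (1/det) · [[d, -b], [-b, a]] = [[0.4242, 0.0909],
 [0.0909, 0.0909]].

Step 3 — form the quadratic (x - mu)^T · Sigma^{-1} · (x - mu):
  Sigma^{-1} · (x - mu) = (-0.8485, -0.1818).
  (x - mu)^T · [Sigma^{-1} · (x - mu)] = (-2)·(-0.8485) + (0)·(-0.1818) = 1.697.

Step 4 — take square root: d = √(1.697) ≈ 1.3027.

d(x, mu) = √(1.697) ≈ 1.3027


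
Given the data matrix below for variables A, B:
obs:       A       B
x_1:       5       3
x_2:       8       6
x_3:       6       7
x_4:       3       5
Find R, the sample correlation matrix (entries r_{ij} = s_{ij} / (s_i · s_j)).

Step 1 — column means:
  mean(A) = (5 + 8 + 6 + 3) / 4 = 22/4 = 5.5
  mean(B) = (3 + 6 + 7 + 5) / 4 = 21/4 = 5.25

Step 2 — sample variances and covariances s[i,j] = (1/(n-1)) · Σ_k (x_{k,i} - mean_i) · (x_{k,j} - mean_j), with n-1 = 3:
  s[A,A] = ((-0.5)·(-0.5) + (2.5)·(2.5) + (0.5)·(0.5) + (-2.5)·(-2.5)) / 3 = 13/3 = 4.3333
  s[A,B] = ((-0.5)·(-2.25) + (2.5)·(0.75) + (0.5)·(1.75) + (-2.5)·(-0.25)) / 3 = 4.5/3 = 1.5
  s[B,B] = ((-2.25)·(-2.25) + (0.75)·(0.75) + (1.75)·(1.75) + (-0.25)·(-0.25)) / 3 = 8.75/3 = 2.9167
  Sample standard deviations s_i = √(s[i,i]):
  s(A) = √(4.3333) = 2.0817
  s(B) = √(2.9167) = 1.7078

Step 3 — r_{ij} = s_{ij} / (s_i · s_j):
  r[A,A] = 1 (diagonal).
  r[A,B] = 1.5 / (2.0817 · 1.7078) = 1.5 / 3.5551 = 0.4219
  r[B,B] = 1 (diagonal).

R is symmetric with unit diagonal. Assembling:

R = [[1, 0.4219],
 [0.4219, 1]]


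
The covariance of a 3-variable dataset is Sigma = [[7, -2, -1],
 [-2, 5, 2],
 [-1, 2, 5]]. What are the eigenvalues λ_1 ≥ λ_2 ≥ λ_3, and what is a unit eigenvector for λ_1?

Step 1 — characteristic polynomial p(λ) = det(λI - Sigma) = λ³ - tr·λ² + c_1·λ - det, where tr = trace, c_1 = sum of the principal 2×2 minors, det = det(Sigma):
  tr = 7 + 5 + 5 = 17,
  c_1 = (7·5 - (-2)²) + (7·5 - (-1)²) + (5·5 - (2)²) = 31 + 34 + 21 = 86,
  det = 7·(5·5 - (2)²) - (-2)·((-2)·5 - (2)·(-1)) + (-1)·((-2)·(2) - 5·(-1)) = 7·(21) - (-2)·(-8) + (-1)·(1) = 130.
  So p(λ) = λ³ - 17λ² + 86λ - 130.
Step 2 — look for an integer root (rational root theorem: any rational root is an integer divisor of 130). Testing λ = 5:
  p(5) = 125 - 425 + 430 - 130 = 0  ✓
  Dividing out (λ - 5): p(λ) = (λ - 5)(λ² - 12λ + 26).
Step 3 — remaining eigenvalues from the quadratic λ² - 12λ + 26 = 0:
  Δ = 12² - 4·26 = 144 - 104 = 40,  λ = (12 ± √40)/2 = (12 ± 6.3246)/2 ≈ 9.1623 or 2.8377.
  Sorted: λ_1 = 9.1623,  λ_2 = 5,  λ_3 = 2.8377  (check: sum = 17 = tr ✓).

Step 4 — unit eigenvector for λ_1 ≈ 9.1623: v spans the null space of (Sigma - λ_1 I), whose rows are
  r_1 = (-2.1623, -2, -1),  r_2 = (-2, -4.1623, 2),  r_3 = (-1, 2, -4.1623).
  v is orthogonal to every row, so take v ∝ r_1 × r_2 = ((-2)·(2) - (-1)·(-4.1623), (-1)·(-2) - (-2.1623)·(2), (-2.1623)·(-4.1623) - (-2)·(-2)) ≈ (-8.1623, 6.3246, 5).
  Rescale (multiply by -1 so the first nonzero entry is positive): u = (8.1623, -6.3246, -5).
  ||u|| = √((8.1623)² + (-6.3246)² + (-5)²) = √(131.6228) ≈ 11.4727,  v_1 = u/||u|| ≈ (0.7115, -0.5513, -0.4358) (||v_1|| = 1).

λ_1 = 9.1623,  λ_2 = 5,  λ_3 = 2.8377;  v_1 ≈ (0.7115, -0.5513, -0.4358)


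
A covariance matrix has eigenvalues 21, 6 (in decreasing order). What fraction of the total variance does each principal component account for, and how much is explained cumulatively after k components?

Step 1 — total variance = trace(Sigma) = Σ λ_i = 21 + 6 = 27.

Step 2 — fraction explained by component i = λ_i / Σ λ:
  PC1: 21/27 = 0.7778
  PC2: 6/27 = 0.2222

Step 3 — cumulative fraction after k components = (λ_1 + ... + λ_k) / Σ λ:
  k = 1: 21/27 = 0.7778
  k = 2: (21 + 6)/27 = 27/27 = 1

Summary (fraction, with percent):

explained: PC1 0.7778 (77.78%), PC2 0.2222 (22.22%);  cumulative: 0.7778, 1


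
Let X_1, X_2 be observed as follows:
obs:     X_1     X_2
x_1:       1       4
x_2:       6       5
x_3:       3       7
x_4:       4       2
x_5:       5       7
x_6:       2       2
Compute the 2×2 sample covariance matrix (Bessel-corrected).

Step 1 — column means:
  mean(X_1) = (1 + 6 + 3 + 4 + 5 + 2) / 6 = 21/6 = 3.5
  mean(X_2) = (4 + 5 + 7 + 2 + 7 + 2) / 6 = 27/6 = 4.5

Step 2 — sample covariance S[i,j] = (1/(n-1)) · Σ_k (x_{k,i} - mean_i) · (x_{k,j} - mean_j), with n-1 = 5.
  S[X_1,X_1] = ((-2.5)·(-2.5) + (2.5)·(2.5) + (-0.5)·(-0.5) + (0.5)·(0.5) + (1.5)·(1.5) + (-1.5)·(-1.5)) / 5 = 17.5/5 = 3.5
  S[X_1,X_2] = ((-2.5)·(-0.5) + (2.5)·(0.5) + (-0.5)·(2.5) + (0.5)·(-2.5) + (1.5)·(2.5) + (-1.5)·(-2.5)) / 5 = 7.5/5 = 1.5
  S[X_2,X_2] = ((-0.5)·(-0.5) + (0.5)·(0.5) + (2.5)·(2.5) + (-2.5)·(-2.5) + (2.5)·(2.5) + (-2.5)·(-2.5)) / 5 = 25.5/5 = 5.1

S is symmetric (S[j,i] = S[i,j]). Assembling:

S = [[3.5, 1.5],
 [1.5, 5.1]]


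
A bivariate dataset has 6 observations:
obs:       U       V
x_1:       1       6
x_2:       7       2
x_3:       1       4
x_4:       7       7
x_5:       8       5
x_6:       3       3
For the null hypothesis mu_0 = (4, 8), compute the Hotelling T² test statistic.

Step 1 — sample mean vector:
  mean(U) = (1 + 7 + 1 + 7 + 8 + 3) / 6 = 27/6 = 4.5
  mean(V) = (6 + 2 + 4 + 7 + 5 + 3) / 6 = 27/6 = 4.5
  x̄ = (4.5, 4.5),  deviation x̄ - mu_0 = (4.5, 4.5) - (4, 8) = (0.5, -3.5).

Step 2 — sample covariance matrix, S[i,j] = (1/(n-1)) · Σ_k (x_{k,i} - mean_i) · (x_{k,j} - mean_j), divisor n-1 = 5:
  S[U,U] = ((-3.5)·(-3.5) + (2.5)·(2.5) + (-3.5)·(-3.5) + (2.5)·(2.5) + (3.5)·(3.5) + (-1.5)·(-1.5)) / 5 = 51.5/5 = 10.3
  S[U,V] = ((-3.5)·(1.5) + (2.5)·(-2.5) + (-3.5)·(-0.5) + (2.5)·(2.5) + (3.5)·(0.5) + (-1.5)·(-1.5)) / 5 = 0.5/5 = 0.1
  S[V,V] = ((1.5)·(1.5) + (-2.5)·(-2.5) + (-0.5)·(-0.5) + (2.5)·(2.5) + (0.5)·(0.5) + (-1.5)·(-1.5)) / 5 = 17.5/5 = 3.5
  S = [[10.3, 0.1],
 [0.1, 3.5]].

Step 3 — invert S. det(S) = 10.3·3.5 - (0.1)² = 36.04.
  S^{-1} = (1/det) · [[d, -b], [-b, a]] = [[0.0971, -0.0028],
 [-0.0028, 0.2858]].

Step 4 — quadratic form (x̄ - mu_0)^T · S^{-1} · (x̄ - mu_0):
  S^{-1} · (x̄ - mu_0) = (0.0583, -1.0017),
  (x̄ - mu_0)^T · [...] = (0.5)·(0.0583) + (-3.5)·(-1.0017) = 3.535.

Step 5 — scale by n: T² = 6 · 3.535 = 21.2098.

T² ≈ 21.2098


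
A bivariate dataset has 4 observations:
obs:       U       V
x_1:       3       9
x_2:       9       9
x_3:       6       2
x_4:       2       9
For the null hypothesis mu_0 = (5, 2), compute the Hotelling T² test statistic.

Step 1 — sample mean vector:
  mean(U) = (3 + 9 + 6 + 2) / 4 = 20/4 = 5
  mean(V) = (9 + 9 + 2 + 9) / 4 = 29/4 = 7.25
  x̄ = (5, 7.25),  deviation x̄ - mu_0 = (5, 7.25) - (5, 2) = (0, 5.25).

Step 2 — sample covariance matrix, S[i,j] = (1/(n-1)) · Σ_k (x_{k,i} - mean_i) · (x_{k,j} - mean_j), divisor n-1 = 3:
  S[U,U] = ((-2)·(-2) + (4)·(4) + (1)·(1) + (-3)·(-3)) / 3 = 30/3 = 10
  S[U,V] = ((-2)·(1.75) + (4)·(1.75) + (1)·(-5.25) + (-3)·(1.75)) / 3 = -7/3 = -2.3333
  S[V,V] = ((1.75)·(1.75) + (1.75)·(1.75) + (-5.25)·(-5.25) + (1.75)·(1.75)) / 3 = 36.75/3 = 12.25
  S = [[10, -2.3333],
 [-2.3333, 12.25]].

Step 3 — invert S. det(S) = 10·12.25 - (-2.3333)² = 117.0556.
  S^{-1} = (1/det) · [[d, -b], [-b, a]] = [[0.1047, 0.0199],
 [0.0199, 0.0854]].

Step 4 — quadratic form (x̄ - mu_0)^T · S^{-1} · (x̄ - mu_0):
  S^{-1} · (x̄ - mu_0) = (0.1047, 0.4485),
  (x̄ - mu_0)^T · [...] = (0)·(0.1047) + (5.25)·(0.4485) = 2.3547.

Step 5 — scale by n: T² = 4 · 2.3547 = 9.4186.

T² ≈ 9.4186


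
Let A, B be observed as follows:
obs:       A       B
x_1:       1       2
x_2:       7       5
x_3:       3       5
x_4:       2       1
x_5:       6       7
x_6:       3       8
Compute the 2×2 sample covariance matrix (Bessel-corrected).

Step 1 — column means:
  mean(A) = (1 + 7 + 3 + 2 + 6 + 3) / 6 = 22/6 = 3.6667
  mean(B) = (2 + 5 + 5 + 1 + 7 + 8) / 6 = 28/6 = 4.6667

Step 2 — sample covariance S[i,j] = (1/(n-1)) · Σ_k (x_{k,i} - mean_i) · (x_{k,j} - mean_j), with n-1 = 5.
  S[A,A] = ((-2.6667)·(-2.6667) + (3.3333)·(3.3333) + (-0.6667)·(-0.6667) + (-1.6667)·(-1.6667) + (2.3333)·(2.3333) + (-0.6667)·(-0.6667)) / 5 = 27.3333/5 = 5.4667
  S[A,B] = ((-2.6667)·(-2.6667) + (3.3333)·(0.3333) + (-0.6667)·(0.3333) + (-1.6667)·(-3.6667) + (2.3333)·(2.3333) + (-0.6667)·(3.3333)) / 5 = 17.3333/5 = 3.4667
  S[B,B] = ((-2.6667)·(-2.6667) + (0.3333)·(0.3333) + (0.3333)·(0.3333) + (-3.6667)·(-3.6667) + (2.3333)·(2.3333) + (3.3333)·(3.3333)) / 5 = 37.3333/5 = 7.4667

S is symmetric (S[j,i] = S[i,j]). Assembling:

S = [[5.4667, 3.4667],
 [3.4667, 7.4667]]


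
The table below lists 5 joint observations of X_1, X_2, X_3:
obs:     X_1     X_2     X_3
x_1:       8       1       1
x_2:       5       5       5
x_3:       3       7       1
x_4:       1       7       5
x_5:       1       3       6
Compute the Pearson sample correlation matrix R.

Step 1 — column means:
  mean(X_1) = (8 + 5 + 3 + 1 + 1) / 5 = 18/5 = 3.6
  mean(X_2) = (1 + 5 + 7 + 7 + 3) / 5 = 23/5 = 4.6
  mean(X_3) = (1 + 5 + 1 + 5 + 6) / 5 = 18/5 = 3.6

Step 2 — sample variances and covariances s[i,j] = (1/(n-1)) · Σ_k (x_{k,i} - mean_i) · (x_{k,j} - mean_j), with n-1 = 4:
  s[X_1,X_1] = ((4.4)·(4.4) + (1.4)·(1.4) + (-0.6)·(-0.6) + (-2.6)·(-2.6) + (-2.6)·(-2.6)) / 4 = 35.2/4 = 8.8
  s[X_1,X_2] = ((4.4)·(-3.6) + (1.4)·(0.4) + (-0.6)·(2.4) + (-2.6)·(2.4) + (-2.6)·(-1.6)) / 4 = -18.8/4 = -4.7
  s[X_1,X_3] = ((4.4)·(-2.6) + (1.4)·(1.4) + (-0.6)·(-2.6) + (-2.6)·(1.4) + (-2.6)·(2.4)) / 4 = -17.8/4 = -4.45
  s[X_2,X_2] = ((-3.6)·(-3.6) + (0.4)·(0.4) + (2.4)·(2.4) + (2.4)·(2.4) + (-1.6)·(-1.6)) / 4 = 27.2/4 = 6.8
  s[X_2,X_3] = ((-3.6)·(-2.6) + (0.4)·(1.4) + (2.4)·(-2.6) + (2.4)·(1.4) + (-1.6)·(2.4)) / 4 = 3.2/4 = 0.8
  s[X_3,X_3] = ((-2.6)·(-2.6) + (1.4)·(1.4) + (-2.6)·(-2.6) + (1.4)·(1.4) + (2.4)·(2.4)) / 4 = 23.2/4 = 5.8
  Sample standard deviations s_i = √(s[i,i]):
  s(X_1) = √(8.8) = 2.9665
  s(X_2) = √(6.8) = 2.6077
  s(X_3) = √(5.8) = 2.4083

Step 3 — r_{ij} = s_{ij} / (s_i · s_j):
  r[X_1,X_1] = 1 (diagonal).
  r[X_1,X_2] = -4.7 / (2.9665 · 2.6077) = -4.7 / 7.7356 = -0.6076
  r[X_1,X_3] = -4.45 / (2.9665 · 2.4083) = -4.45 / 7.1442 = -0.6229
  r[X_2,X_2] = 1 (diagonal).
  r[X_2,X_3] = 0.8 / (2.6077 · 2.4083) = 0.8 / 6.2801 = 0.1274
  r[X_3,X_3] = 1 (diagonal).

R is symmetric with unit diagonal. Assembling:

R = [[1, -0.6076, -0.6229],
 [-0.6076, 1, 0.1274],
 [-0.6229, 0.1274, 1]]


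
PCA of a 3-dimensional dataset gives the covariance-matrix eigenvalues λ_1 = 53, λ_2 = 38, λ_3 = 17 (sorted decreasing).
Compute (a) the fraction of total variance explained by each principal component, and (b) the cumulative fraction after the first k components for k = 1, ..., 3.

Step 1 — total variance = trace(Sigma) = Σ λ_i = 53 + 38 + 17 = 108.

Step 2 — fraction explained by component i = λ_i / Σ λ:
  PC1: 53/108 = 0.4907
  PC2: 38/108 = 0.3519
  PC3: 17/108 = 0.1574

Step 3 — cumulative fraction after k components = (λ_1 + ... + λ_k) / Σ λ:
  k = 1: 53/108 = 0.4907
  k = 2: (53 + 38)/108 = 91/108 = 0.8426
  k = 3: (53 + 38 + 17)/108 = 108/108 = 1

Summary (fraction, with percent):

explained: PC1 0.4907 (49.07%), PC2 0.3519 (35.19%), PC3 0.1574 (15.74%);  cumulative: 0.4907, 0.8426, 1


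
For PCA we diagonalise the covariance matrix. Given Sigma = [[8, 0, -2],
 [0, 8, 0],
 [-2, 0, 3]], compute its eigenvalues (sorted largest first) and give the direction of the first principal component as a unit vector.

Step 1 — characteristic polynomial p(λ) = det(λI - Sigma) = λ³ - tr·λ² + c_1·λ - det, where tr = trace, c_1 = sum of the principal 2×2 minors, det = det(Sigma):
  tr = 8 + 8 + 3 = 19,
  c_1 = (8·8 - (0)²) + (8·3 - (-2)²) + (8·3 - (0)²) = 64 + 20 + 24 = 108,
  det = 8·(8·3 - (0)²) - (0)·((0)·3 - (0)·(-2)) + (-2)·((0)·(0) - 8·(-2)) = 8·(24) - (0)·(0) + (-2)·(16) = 160.
  So p(λ) = λ³ - 19λ² + 108λ - 160.
Step 2 — look for an integer root (rational root theorem: any rational root is an integer divisor of 160). Testing λ = 8:
  p(8) = 512 - 1216 + 864 - 160 = 0  ✓
  Dividing out (λ - 8): p(λ) = (λ - 8)(λ² - 11λ + 20).
Step 3 — remaining eigenvalues from the quadratic λ² - 11λ + 20 = 0:
  Δ = 11² - 4·20 = 121 - 80 = 41,  λ = (11 ± √41)/2 = (11 ± 6.4031)/2 ≈ 8.7016 or 2.2984.
  Sorted: λ_1 = 8.7016,  λ_2 = 8,  λ_3 = 2.2984  (check: sum = 19 = tr ✓).

Step 4 — unit eigenvector for λ_1 ≈ 8.7016: v spans the null space of (Sigma - λ_1 I), whose rows are
  r_1 = (-0.7016, 0, -2),  r_2 = (0, -0.7016, 0),  r_3 = (-2, 0, -5.7016).
  v is orthogonal to every row, so take v ∝ r_1 × r_2 = ((0)·(0) - (-2)·(-0.7016), (-2)·(0) - (-0.7016)·(0), (-0.7016)·(-0.7016) - (0)·(0)) ≈ (-1.4031, 0, 0.4922).
  Rescale (multiply by -1 so the first nonzero entry is positive): u = (1.4031, 0, -0.4922).
  ||u|| = √((1.4031)² + (0)² + (-0.4922)²) = √(2.211) ≈ 1.4869,  v_1 = u/||u|| ≈ (0.9436, 0, -0.331) (||v_1|| = 1).

λ_1 = 8.7016,  λ_2 = 8,  λ_3 = 2.2984;  v_1 ≈ (0.9436, 0, -0.331)


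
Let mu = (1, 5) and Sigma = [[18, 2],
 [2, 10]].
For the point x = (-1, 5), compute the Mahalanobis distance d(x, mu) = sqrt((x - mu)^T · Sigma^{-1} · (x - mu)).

Step 1 — centre the observation: (x - mu) = (-2, 0).

Step 2 — invert Sigma. det(Sigma) = 18·10 - (2)² = 176.
  Sigma^{-1} = (1/det) · [[d, -b], [-b, a]] = [[0.0568, -0.0114],
 [-0.0114, 0.1023]].

Step 3 — form the quadratic (x - mu)^T · Sigma^{-1} · (x - mu):
  Sigma^{-1} · (x - mu) = (-0.1136, 0.0227).
  (x - mu)^T · [Sigma^{-1} · (x - mu)] = (-2)·(-0.1136) + (0)·(0.0227) = 0.2273.

Step 4 — take square root: d = √(0.2273) ≈ 0.4767.

d(x, mu) = √(0.2273) ≈ 0.4767


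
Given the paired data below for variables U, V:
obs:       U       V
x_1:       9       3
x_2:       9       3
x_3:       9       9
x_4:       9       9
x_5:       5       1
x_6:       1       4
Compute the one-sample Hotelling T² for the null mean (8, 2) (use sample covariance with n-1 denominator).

Step 1 — sample mean vector:
  mean(U) = (9 + 9 + 9 + 9 + 5 + 1) / 6 = 42/6 = 7
  mean(V) = (3 + 3 + 9 + 9 + 1 + 4) / 6 = 29/6 = 4.8333
  x̄ = (7, 4.8333),  deviation x̄ - mu_0 = (7, 4.8333) - (8, 2) = (-1, 2.8333).

Step 2 — sample covariance matrix, S[i,j] = (1/(n-1)) · Σ_k (x_{k,i} - mean_i) · (x_{k,j} - mean_j), divisor n-1 = 5:
  S[U,U] = ((2)·(2) + (2)·(2) + (2)·(2) + (2)·(2) + (-2)·(-2) + (-6)·(-6)) / 5 = 56/5 = 11.2
  S[U,V] = ((2)·(-1.8333) + (2)·(-1.8333) + (2)·(4.1667) + (2)·(4.1667) + (-2)·(-3.8333) + (-6)·(-0.8333)) / 5 = 22/5 = 4.4
  S[V,V] = ((-1.8333)·(-1.8333) + (-1.8333)·(-1.8333) + (4.1667)·(4.1667) + (4.1667)·(4.1667) + (-3.8333)·(-3.8333) + (-0.8333)·(-0.8333)) / 5 = 56.8333/5 = 11.3667
  S = [[11.2, 4.4],
 [4.4, 11.3667]].

Step 3 — invert S. det(S) = 11.2·11.3667 - (4.4)² = 107.9467.
  S^{-1} = (1/det) · [[d, -b], [-b, a]] = [[0.1053, -0.0408],
 [-0.0408, 0.1038]].

Step 4 — quadratic form (x̄ - mu_0)^T · S^{-1} · (x̄ - mu_0):
  S^{-1} · (x̄ - mu_0) = (-0.2208, 0.3347),
  (x̄ - mu_0)^T · [...] = (-1)·(-0.2208) + (2.8333)·(0.3347) = 1.1692.

Step 5 — scale by n: T² = 6 · 1.1692 = 7.0152.

T² ≈ 7.0152


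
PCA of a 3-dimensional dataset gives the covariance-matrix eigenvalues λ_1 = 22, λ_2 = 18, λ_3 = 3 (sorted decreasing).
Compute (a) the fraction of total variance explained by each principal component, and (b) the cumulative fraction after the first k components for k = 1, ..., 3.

Step 1 — total variance = trace(Sigma) = Σ λ_i = 22 + 18 + 3 = 43.

Step 2 — fraction explained by component i = λ_i / Σ λ:
  PC1: 22/43 = 0.5116
  PC2: 18/43 = 0.4186
  PC3: 3/43 = 0.0698

Step 3 — cumulative fraction after k components = (λ_1 + ... + λ_k) / Σ λ:
  k = 1: 22/43 = 0.5116
  k = 2: (22 + 18)/43 = 40/43 = 0.9302
  k = 3: (22 + 18 + 3)/43 = 43/43 = 1

Summary (fraction, with percent):

explained: PC1 0.5116 (51.16%), PC2 0.4186 (41.86%), PC3 0.0698 (6.98%);  cumulative: 0.5116, 0.9302, 1


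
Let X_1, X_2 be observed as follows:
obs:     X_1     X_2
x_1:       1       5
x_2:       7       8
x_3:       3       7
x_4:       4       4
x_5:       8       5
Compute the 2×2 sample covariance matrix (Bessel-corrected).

Step 1 — column means:
  mean(X_1) = (1 + 7 + 3 + 4 + 8) / 5 = 23/5 = 4.6
  mean(X_2) = (5 + 8 + 7 + 4 + 5) / 5 = 29/5 = 5.8

Step 2 — sample covariance S[i,j] = (1/(n-1)) · Σ_k (x_{k,i} - mean_i) · (x_{k,j} - mean_j), with n-1 = 4.
  S[X_1,X_1] = ((-3.6)·(-3.6) + (2.4)·(2.4) + (-1.6)·(-1.6) + (-0.6)·(-0.6) + (3.4)·(3.4)) / 4 = 33.2/4 = 8.3
  S[X_1,X_2] = ((-3.6)·(-0.8) + (2.4)·(2.2) + (-1.6)·(1.2) + (-0.6)·(-1.8) + (3.4)·(-0.8)) / 4 = 4.6/4 = 1.15
  S[X_2,X_2] = ((-0.8)·(-0.8) + (2.2)·(2.2) + (1.2)·(1.2) + (-1.8)·(-1.8) + (-0.8)·(-0.8)) / 4 = 10.8/4 = 2.7

S is symmetric (S[j,i] = S[i,j]). Assembling:

S = [[8.3, 1.15],
 [1.15, 2.7]]


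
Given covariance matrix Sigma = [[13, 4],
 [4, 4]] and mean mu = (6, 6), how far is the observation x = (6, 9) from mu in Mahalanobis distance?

Step 1 — centre the observation: (x - mu) = (0, 3).

Step 2 — invert Sigma. det(Sigma) = 13·4 - (4)² = 36.
  Sigma^{-1} = (1/det) · [[d, -b], [-b, a]] = [[0.1111, -0.1111],
 [-0.1111, 0.3611]].

Step 3 — form the quadratic (x - mu)^T · Sigma^{-1} · (x - mu):
  Sigma^{-1} · (x - mu) = (-0.3333, 1.0833).
  (x - mu)^T · [Sigma^{-1} · (x - mu)] = (0)·(-0.3333) + (3)·(1.0833) = 3.25.

Step 4 — take square root: d = √(3.25) ≈ 1.8028.

d(x, mu) = √(3.25) ≈ 1.8028


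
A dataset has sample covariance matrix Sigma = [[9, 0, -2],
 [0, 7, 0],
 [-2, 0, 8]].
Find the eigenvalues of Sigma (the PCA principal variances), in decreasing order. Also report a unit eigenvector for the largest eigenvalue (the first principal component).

Step 1 — characteristic polynomial p(λ) = det(λI - Sigma) = λ³ - tr·λ² + c_1·λ - det, where tr = trace, c_1 = sum of the principal 2×2 minors, det = det(Sigma):
  tr = 9 + 7 + 8 = 24,
  c_1 = (9·7 - (0)²) + (9·8 - (-2)²) + (7·8 - (0)²) = 63 + 68 + 56 = 187,
  det = 9·(7·8 - (0)²) - (0)·((0)·8 - (0)·(-2)) + (-2)·((0)·(0) - 7·(-2)) = 9·(56) - (0)·(0) + (-2)·(14) = 476.
  So p(λ) = λ³ - 24λ² + 187λ - 476.
Step 2 — look for an integer root (rational root theorem: any rational root is an integer divisor of 476). Testing λ = 7:
  p(7) = 343 - 1176 + 1309 - 476 = 0  ✓
  Dividing out (λ - 7): p(λ) = (λ - 7)(λ² - 17λ + 68).
Step 3 — remaining eigenvalues from the quadratic λ² - 17λ + 68 = 0:
  Δ = 17² - 4·68 = 289 - 272 = 17,  λ = (17 ± √17)/2 = (17 ± 4.1231)/2 ≈ 10.5616 or 6.4384.
  Sorted: λ_1 = 10.5616,  λ_2 = 7,  λ_3 = 6.4384  (check: sum = 24 = tr ✓).

Step 4 — unit eigenvector for λ_1 ≈ 10.5616: v spans the null space of (Sigma - λ_1 I), whose rows are
  r_1 = (-1.5616, 0, -2),  r_2 = (0, -3.5616, 0),  r_3 = (-2, 0, -2.5616).
  v is orthogonal to every row, so take v ∝ r_1 × r_2 = ((0)·(0) - (-2)·(-3.5616), (-2)·(0) - (-1.5616)·(0), (-1.5616)·(-3.5616) - (0)·(0)) ≈ (-7.1231, 0, 5.5616).
  Rescale (multiply by -1 so the first nonzero entry is positive): u = (7.1231, 0, -5.5616).
  ||u|| = √((7.1231)² + (0)² + (-5.5616)²) = √(81.6695) ≈ 9.0371,  v_1 = u/||u|| ≈ (0.7882, 0, -0.6154) (||v_1|| = 1).

λ_1 = 10.5616,  λ_2 = 7,  λ_3 = 6.4384;  v_1 ≈ (0.7882, 0, -0.6154)


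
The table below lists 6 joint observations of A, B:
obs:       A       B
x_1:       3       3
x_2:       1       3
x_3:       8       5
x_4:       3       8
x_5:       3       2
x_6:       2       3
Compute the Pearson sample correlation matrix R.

Step 1 — column means:
  mean(A) = (3 + 1 + 8 + 3 + 3 + 2) / 6 = 20/6 = 3.3333
  mean(B) = (3 + 3 + 5 + 8 + 2 + 3) / 6 = 24/6 = 4

Step 2 — sample variances and covariances s[i,j] = (1/(n-1)) · Σ_k (x_{k,i} - mean_i) · (x_{k,j} - mean_j), with n-1 = 5:
  s[A,A] = ((-0.3333)·(-0.3333) + (-2.3333)·(-2.3333) + (4.6667)·(4.6667) + (-0.3333)·(-0.3333) + (-0.3333)·(-0.3333) + (-1.3333)·(-1.3333)) / 5 = 29.3333/5 = 5.8667
  s[A,B] = ((-0.3333)·(-1) + (-2.3333)·(-1) + (4.6667)·(1) + (-0.3333)·(4) + (-0.3333)·(-2) + (-1.3333)·(-1)) / 5 = 8/5 = 1.6
  s[B,B] = ((-1)·(-1) + (-1)·(-1) + (1)·(1) + (4)·(4) + (-2)·(-2) + (-1)·(-1)) / 5 = 24/5 = 4.8
  Sample standard deviations s_i = √(s[i,i]):
  s(A) = √(5.8667) = 2.4221
  s(B) = √(4.8) = 2.1909

Step 3 — r_{ij} = s_{ij} / (s_i · s_j):
  r[A,A] = 1 (diagonal).
  r[A,B] = 1.6 / (2.4221 · 2.1909) = 1.6 / 5.3066 = 0.3015
  r[B,B] = 1 (diagonal).

R is symmetric with unit diagonal. Assembling:

R = [[1, 0.3015],
 [0.3015, 1]]


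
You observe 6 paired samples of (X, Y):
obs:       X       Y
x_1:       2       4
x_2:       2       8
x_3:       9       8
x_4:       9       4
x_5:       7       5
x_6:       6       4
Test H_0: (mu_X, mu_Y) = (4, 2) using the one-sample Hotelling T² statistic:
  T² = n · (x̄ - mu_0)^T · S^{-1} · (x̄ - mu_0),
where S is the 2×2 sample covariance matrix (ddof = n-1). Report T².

Step 1 — sample mean vector:
  mean(X) = (2 + 2 + 9 + 9 + 7 + 6) / 6 = 35/6 = 5.8333
  mean(Y) = (4 + 8 + 8 + 4 + 5 + 4) / 6 = 33/6 = 5.5
  x̄ = (5.8333, 5.5),  deviation x̄ - mu_0 = (5.8333, 5.5) - (4, 2) = (1.8333, 3.5).

Step 2 — sample covariance matrix, S[i,j] = (1/(n-1)) · Σ_k (x_{k,i} - mean_i) · (x_{k,j} - mean_j), divisor n-1 = 5:
  S[X,X] = ((-3.8333)·(-3.8333) + (-3.8333)·(-3.8333) + (3.1667)·(3.1667) + (3.1667)·(3.1667) + (1.1667)·(1.1667) + (0.1667)·(0.1667)) / 5 = 50.8333/5 = 10.1667
  S[X,Y] = ((-3.8333)·(-1.5) + (-3.8333)·(2.5) + (3.1667)·(2.5) + (3.1667)·(-1.5) + (1.1667)·(-0.5) + (0.1667)·(-1.5)) / 5 = -1.5/5 = -0.3
  S[Y,Y] = ((-1.5)·(-1.5) + (2.5)·(2.5) + (2.5)·(2.5) + (-1.5)·(-1.5) + (-0.5)·(-0.5) + (-1.5)·(-1.5)) / 5 = 19.5/5 = 3.9
  S = [[10.1667, -0.3],
 [-0.3, 3.9]].

Step 3 — invert S. det(S) = 10.1667·3.9 - (-0.3)² = 39.56.
  S^{-1} = (1/det) · [[d, -b], [-b, a]] = [[0.0986, 0.0076],
 [0.0076, 0.257]].

Step 4 — quadratic form (x̄ - mu_0)^T · S^{-1} · (x̄ - mu_0):
  S^{-1} · (x̄ - mu_0) = (0.2073, 0.9134),
  (x̄ - mu_0)^T · [...] = (1.8333)·(0.2073) + (3.5)·(0.9134) = 3.5768.

Step 5 — scale by n: T² = 6 · 3.5768 = 21.4611.

T² ≈ 21.4611


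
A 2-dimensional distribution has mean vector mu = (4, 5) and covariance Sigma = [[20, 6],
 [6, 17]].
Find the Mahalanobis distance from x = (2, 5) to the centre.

Step 1 — centre the observation: (x - mu) = (-2, 0).

Step 2 — invert Sigma. det(Sigma) = 20·17 - (6)² = 304.
  Sigma^{-1} = (1/det) · [[d, -b], [-b, a]] = [[0.0559, -0.0197],
 [-0.0197, 0.0658]].

Step 3 — form the quadratic (x - mu)^T · Sigma^{-1} · (x - mu):
  Sigma^{-1} · (x - mu) = (-0.1118, 0.0395).
  (x - mu)^T · [Sigma^{-1} · (x - mu)] = (-2)·(-0.1118) + (0)·(0.0395) = 0.2237.

Step 4 — take square root: d = √(0.2237) ≈ 0.473.

d(x, mu) = √(0.2237) ≈ 0.473


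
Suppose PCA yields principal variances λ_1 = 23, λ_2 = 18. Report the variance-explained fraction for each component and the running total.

Step 1 — total variance = trace(Sigma) = Σ λ_i = 23 + 18 = 41.

Step 2 — fraction explained by component i = λ_i / Σ λ:
  PC1: 23/41 = 0.561
  PC2: 18/41 = 0.439

Step 3 — cumulative fraction after k components = (λ_1 + ... + λ_k) / Σ λ:
  k = 1: 23/41 = 0.561
  k = 2: (23 + 18)/41 = 41/41 = 1

Summary (fraction, with percent):

explained: PC1 0.561 (56.1%), PC2 0.439 (43.9%);  cumulative: 0.561, 1


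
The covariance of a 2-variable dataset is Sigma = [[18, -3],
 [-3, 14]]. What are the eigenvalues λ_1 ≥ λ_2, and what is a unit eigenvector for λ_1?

Step 1 — characteristic polynomial of 2×2 Sigma:
  det(Sigma - λI) = λ² - trace · λ + det = 0.
  trace = 18 + 14 = 32, det = 18·14 - (-3)² = 243.
Step 2 — discriminant:
  Δ = trace² - 4·det = 1024 - 972 = 52.
Step 3 — eigenvalues:
  λ = (trace ± √Δ)/2 = (32 ± 7.2111)/2,
  λ_1 = 19.6056,  λ_2 = 12.3944.

Step 4 — unit eigenvector for λ_1: solve (Sigma - λ_1 I)v = 0. First row:
  (18 - 19.6056)·v_x + (-3)·v_y = 0, i.e. (-1.6056)·v_x + (-3)·v_y = 0,
  so v ∝ (b, λ_1 - a) = (-3, 1.6056); multiply by -1 so the first entry is positive: u = (3, -1.6056).
  ||u|| = √((3)² + (-1.6056)²) = √(11.5778) ≈ 3.4026,
  v_1 = u/||u|| ≈ (0.8817, -0.4719) (||v_1|| = 1).

λ_1 = 19.6056,  λ_2 = 12.3944;  v_1 ≈ (0.8817, -0.4719)


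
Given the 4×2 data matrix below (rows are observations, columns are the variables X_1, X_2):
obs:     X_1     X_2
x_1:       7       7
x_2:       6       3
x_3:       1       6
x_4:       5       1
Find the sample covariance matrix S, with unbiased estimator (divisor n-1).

Step 1 — column means:
  mean(X_1) = (7 + 6 + 1 + 5) / 4 = 19/4 = 4.75
  mean(X_2) = (7 + 3 + 6 + 1) / 4 = 17/4 = 4.25

Step 2 — sample covariance S[i,j] = (1/(n-1)) · Σ_k (x_{k,i} - mean_i) · (x_{k,j} - mean_j), with n-1 = 3.
  S[X_1,X_1] = ((2.25)·(2.25) + (1.25)·(1.25) + (-3.75)·(-3.75) + (0.25)·(0.25)) / 3 = 20.75/3 = 6.9167
  S[X_1,X_2] = ((2.25)·(2.75) + (1.25)·(-1.25) + (-3.75)·(1.75) + (0.25)·(-3.25)) / 3 = -2.75/3 = -0.9167
  S[X_2,X_2] = ((2.75)·(2.75) + (-1.25)·(-1.25) + (1.75)·(1.75) + (-3.25)·(-3.25)) / 3 = 22.75/3 = 7.5833

S is symmetric (S[j,i] = S[i,j]). Assembling:

S = [[6.9167, -0.9167],
 [-0.9167, 7.5833]]


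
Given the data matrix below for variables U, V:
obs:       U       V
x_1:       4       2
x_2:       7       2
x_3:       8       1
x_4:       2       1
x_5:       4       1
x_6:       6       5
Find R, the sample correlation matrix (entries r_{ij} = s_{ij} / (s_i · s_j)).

Step 1 — column means:
  mean(U) = (4 + 7 + 8 + 2 + 4 + 6) / 6 = 31/6 = 5.1667
  mean(V) = (2 + 2 + 1 + 1 + 1 + 5) / 6 = 12/6 = 2

Step 2 — sample variances and covariances s[i,j] = (1/(n-1)) · Σ_k (x_{k,i} - mean_i) · (x_{k,j} - mean_j), with n-1 = 5:
  s[U,U] = ((-1.1667)·(-1.1667) + (1.8333)·(1.8333) + (2.8333)·(2.8333) + (-3.1667)·(-3.1667) + (-1.1667)·(-1.1667) + (0.8333)·(0.8333)) / 5 = 24.8333/5 = 4.9667
  s[U,V] = ((-1.1667)·(0) + (1.8333)·(0) + (2.8333)·(-1) + (-3.1667)·(-1) + (-1.1667)·(-1) + (0.8333)·(3)) / 5 = 4/5 = 0.8
  s[V,V] = ((0)·(0) + (0)·(0) + (-1)·(-1) + (-1)·(-1) + (-1)·(-1) + (3)·(3)) / 5 = 12/5 = 2.4
  Sample standard deviations s_i = √(s[i,i]):
  s(U) = √(4.9667) = 2.2286
  s(V) = √(2.4) = 1.5492

Step 3 — r_{ij} = s_{ij} / (s_i · s_j):
  r[U,U] = 1 (diagonal).
  r[U,V] = 0.8 / (2.2286 · 1.5492) = 0.8 / 3.4525 = 0.2317
  r[V,V] = 1 (diagonal).

R is symmetric with unit diagonal. Assembling:

R = [[1, 0.2317],
 [0.2317, 1]]


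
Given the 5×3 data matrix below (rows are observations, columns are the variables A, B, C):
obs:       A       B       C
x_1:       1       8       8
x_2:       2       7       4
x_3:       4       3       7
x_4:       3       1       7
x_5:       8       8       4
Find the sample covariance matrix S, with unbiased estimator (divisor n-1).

Step 1 — column means:
  mean(A) = (1 + 2 + 4 + 3 + 8) / 5 = 18/5 = 3.6
  mean(B) = (8 + 7 + 3 + 1 + 8) / 5 = 27/5 = 5.4
  mean(C) = (8 + 4 + 7 + 7 + 4) / 5 = 30/5 = 6

Step 2 — sample covariance S[i,j] = (1/(n-1)) · Σ_k (x_{k,i} - mean_i) · (x_{k,j} - mean_j), with n-1 = 4.
  S[A,A] = ((-2.6)·(-2.6) + (-1.6)·(-1.6) + (0.4)·(0.4) + (-0.6)·(-0.6) + (4.4)·(4.4)) / 4 = 29.2/4 = 7.3
  S[A,B] = ((-2.6)·(2.6) + (-1.6)·(1.6) + (0.4)·(-2.4) + (-0.6)·(-4.4) + (4.4)·(2.6)) / 4 = 3.8/4 = 0.95
  S[A,C] = ((-2.6)·(2) + (-1.6)·(-2) + (0.4)·(1) + (-0.6)·(1) + (4.4)·(-2)) / 4 = -11/4 = -2.75
  S[B,B] = ((2.6)·(2.6) + (1.6)·(1.6) + (-2.4)·(-2.4) + (-4.4)·(-4.4) + (2.6)·(2.6)) / 4 = 41.2/4 = 10.3
  S[B,C] = ((2.6)·(2) + (1.6)·(-2) + (-2.4)·(1) + (-4.4)·(1) + (2.6)·(-2)) / 4 = -10/4 = -2.5
  S[C,C] = ((2)·(2) + (-2)·(-2) + (1)·(1) + (1)·(1) + (-2)·(-2)) / 4 = 14/4 = 3.5

S is symmetric (S[j,i] = S[i,j]). Assembling:

S = [[7.3, 0.95, -2.75],
 [0.95, 10.3, -2.5],
 [-2.75, -2.5, 3.5]]


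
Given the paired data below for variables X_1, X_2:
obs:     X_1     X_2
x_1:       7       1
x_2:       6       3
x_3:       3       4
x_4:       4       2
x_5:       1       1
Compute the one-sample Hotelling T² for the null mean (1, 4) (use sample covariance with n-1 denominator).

Step 1 — sample mean vector:
  mean(X_1) = (7 + 6 + 3 + 4 + 1) / 5 = 21/5 = 4.2
  mean(X_2) = (1 + 3 + 4 + 2 + 1) / 5 = 11/5 = 2.2
  x̄ = (4.2, 2.2),  deviation x̄ - mu_0 = (4.2, 2.2) - (1, 4) = (3.2, -1.8).

Step 2 — sample covariance matrix, S[i,j] = (1/(n-1)) · Σ_k (x_{k,i} - mean_i) · (x_{k,j} - mean_j), divisor n-1 = 4:
  S[X_1,X_1] = ((2.8)·(2.8) + (1.8)·(1.8) + (-1.2)·(-1.2) + (-0.2)·(-0.2) + (-3.2)·(-3.2)) / 4 = 22.8/4 = 5.7
  S[X_1,X_2] = ((2.8)·(-1.2) + (1.8)·(0.8) + (-1.2)·(1.8) + (-0.2)·(-0.2) + (-3.2)·(-1.2)) / 4 = -0.2/4 = -0.05
  S[X_2,X_2] = ((-1.2)·(-1.2) + (0.8)·(0.8) + (1.8)·(1.8) + (-0.2)·(-0.2) + (-1.2)·(-1.2)) / 4 = 6.8/4 = 1.7
  S = [[5.7, -0.05],
 [-0.05, 1.7]].

Step 3 — invert S. det(S) = 5.7·1.7 - (-0.05)² = 9.6875.
  S^{-1} = (1/det) · [[d, -b], [-b, a]] = [[0.1755, 0.0052],
 [0.0052, 0.5884]].

Step 4 — quadratic form (x̄ - mu_0)^T · S^{-1} · (x̄ - mu_0):
  S^{-1} · (x̄ - mu_0) = (0.5523, -1.0426),
  (x̄ - mu_0)^T · [...] = (3.2)·(0.5523) + (-1.8)·(-1.0426) = 3.6439.

Step 5 — scale by n: T² = 5 · 3.6439 = 18.2194.

T² ≈ 18.2194


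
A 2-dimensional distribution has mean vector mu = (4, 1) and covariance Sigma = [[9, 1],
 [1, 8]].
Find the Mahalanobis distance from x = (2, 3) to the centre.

Step 1 — centre the observation: (x - mu) = (-2, 2).

Step 2 — invert Sigma. det(Sigma) = 9·8 - (1)² = 71.
  Sigma^{-1} = (1/det) · [[d, -b], [-b, a]] = [[0.1127, -0.0141],
 [-0.0141, 0.1268]].

Step 3 — form the quadratic (x - mu)^T · Sigma^{-1} · (x - mu):
  Sigma^{-1} · (x - mu) = (-0.2535, 0.2817).
  (x - mu)^T · [Sigma^{-1} · (x - mu)] = (-2)·(-0.2535) + (2)·(0.2817) = 1.0704.

Step 4 — take square root: d = √(1.0704) ≈ 1.0346.

d(x, mu) = √(1.0704) ≈ 1.0346


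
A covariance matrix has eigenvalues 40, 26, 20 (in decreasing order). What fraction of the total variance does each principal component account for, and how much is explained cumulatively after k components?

Step 1 — total variance = trace(Sigma) = Σ λ_i = 40 + 26 + 20 = 86.

Step 2 — fraction explained by component i = λ_i / Σ λ:
  PC1: 40/86 = 0.4651
  PC2: 26/86 = 0.3023
  PC3: 20/86 = 0.2326

Step 3 — cumulative fraction after k components = (λ_1 + ... + λ_k) / Σ λ:
  k = 1: 40/86 = 0.4651
  k = 2: (40 + 26)/86 = 66/86 = 0.7674
  k = 3: (40 + 26 + 20)/86 = 86/86 = 1

Summary (fraction, with percent):

explained: PC1 0.4651 (46.51%), PC2 0.3023 (30.23%), PC3 0.2326 (23.26%);  cumulative: 0.4651, 0.7674, 1


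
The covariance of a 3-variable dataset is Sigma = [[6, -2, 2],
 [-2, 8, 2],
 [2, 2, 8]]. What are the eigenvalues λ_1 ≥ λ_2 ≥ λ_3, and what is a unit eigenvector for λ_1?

Step 1 — characteristic polynomial p(λ) = det(λI - Sigma) = λ³ - tr·λ² + c_1·λ - det, where tr = trace, c_1 = sum of the principal 2×2 minors, det = det(Sigma):
  tr = 6 + 8 + 8 = 22,
  c_1 = (6·8 - (-2)²) + (6·8 - (2)²) + (8·8 - (2)²) = 44 + 44 + 60 = 148,
  det = 6·(8·8 - (2)²) - (-2)·((-2)·8 - (2)·(2)) + (2)·((-2)·(2) - 8·(2)) = 6·(60) - (-2)·(-20) + (2)·(-20) = 280.
  So p(λ) = λ³ - 22λ² + 148λ - 280.
Step 2 — look for an integer root (rational root theorem: any rational root is an integer divisor of 280). Testing λ = 10:
  p(10) = 1000 - 2200 + 1480 - 280 = 0  ✓
  Dividing out (λ - 10): p(λ) = (λ - 10)(λ² - 12λ + 28).
Step 3 — remaining eigenvalues from the quadratic λ² - 12λ + 28 = 0:
  Δ = 12² - 4·28 = 144 - 112 = 32,  λ = (12 ± √32)/2 = (12 ± 5.6569)/2 ≈ 8.8284 or 3.1716.
  Sorted: λ_1 = 10,  λ_2 = 8.8284,  λ_3 = 3.1716  (check: sum = 22 = tr ✓).

Step 4 — unit eigenvector for λ_1 = 10: v spans the null space of (Sigma - λ_1 I), whose rows are
  r_1 = (-4, -2, 2),  r_2 = (-2, -2, 2),  r_3 = (2, 2, -2).
  v is orthogonal to every row, so take v ∝ r_1 × r_2 = ((-2)·(2) - (2)·(-2), (2)·(-2) - (-4)·(2), (-4)·(-2) - (-2)·(-2)) = (0, 4, 4).
  Rescale (divide by 4): u = (0, 1, 1).
  ||u|| = √((0)² + (1)² + (1)²) = √(2) ≈ 1.4142,  v_1 = u/||u|| ≈ (0, 0.7071, 0.7071) (||v_1|| = 1).

λ_1 = 10,  λ_2 = 8.8284,  λ_3 = 3.1716;  v_1 ≈ (0, 0.7071, 0.7071)


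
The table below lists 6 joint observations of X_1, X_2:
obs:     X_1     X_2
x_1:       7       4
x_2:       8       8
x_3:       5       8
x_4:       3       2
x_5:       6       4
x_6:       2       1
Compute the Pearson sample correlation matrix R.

Step 1 — column means:
  mean(X_1) = (7 + 8 + 5 + 3 + 6 + 2) / 6 = 31/6 = 5.1667
  mean(X_2) = (4 + 8 + 8 + 2 + 4 + 1) / 6 = 27/6 = 4.5

Step 2 — sample variances and covariances s[i,j] = (1/(n-1)) · Σ_k (x_{k,i} - mean_i) · (x_{k,j} - mean_j), with n-1 = 5:
  s[X_1,X_1] = ((1.8333)·(1.8333) + (2.8333)·(2.8333) + (-0.1667)·(-0.1667) + (-2.1667)·(-2.1667) + (0.8333)·(0.8333) + (-3.1667)·(-3.1667)) / 5 = 26.8333/5 = 5.3667
  s[X_1,X_2] = ((1.8333)·(-0.5) + (2.8333)·(3.5) + (-0.1667)·(3.5) + (-2.1667)·(-2.5) + (0.8333)·(-0.5) + (-3.1667)·(-3.5)) / 5 = 24.5/5 = 4.9
  s[X_2,X_2] = ((-0.5)·(-0.5) + (3.5)·(3.5) + (3.5)·(3.5) + (-2.5)·(-2.5) + (-0.5)·(-0.5) + (-3.5)·(-3.5)) / 5 = 43.5/5 = 8.7
  Sample standard deviations s_i = √(s[i,i]):
  s(X_1) = √(5.3667) = 2.3166
  s(X_2) = √(8.7) = 2.9496

Step 3 — r_{ij} = s_{ij} / (s_i · s_j):
  r[X_1,X_1] = 1 (diagonal).
  r[X_1,X_2] = 4.9 / (2.3166 · 2.9496) = 4.9 / 6.833 = 0.7171
  r[X_2,X_2] = 1 (diagonal).

R is symmetric with unit diagonal. Assembling:

R = [[1, 0.7171],
 [0.7171, 1]]


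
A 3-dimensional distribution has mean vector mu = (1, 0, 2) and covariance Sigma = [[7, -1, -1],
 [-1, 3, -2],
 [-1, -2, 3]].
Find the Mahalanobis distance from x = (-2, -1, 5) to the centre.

Step 1 — centre the observation: (x - mu) = (-3, -1, 3).

Step 2 — invert Sigma (cofactor / det for 3×3, or solve directly):
  Sigma^{-1} = [[0.2, 0.2, 0.2],
 [0.2, 0.8, 0.6],
 [0.2, 0.6, 0.8]].

Step 3 — form the quadratic (x - mu)^T · Sigma^{-1} · (x - mu):
  Sigma^{-1} · (x - mu) = (-0.2, 0.4, 1.2).
  (x - mu)^T · [Sigma^{-1} · (x - mu)] = (-3)·(-0.2) + (-1)·(0.4) + (3)·(1.2) = 3.8.

Step 4 — take square root: d = √(3.8) ≈ 1.9494.

d(x, mu) = √(3.8) ≈ 1.9494


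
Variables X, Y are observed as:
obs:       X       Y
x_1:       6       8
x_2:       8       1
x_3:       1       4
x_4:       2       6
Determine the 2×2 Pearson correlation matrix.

Step 1 — column means:
  mean(X) = (6 + 8 + 1 + 2) / 4 = 17/4 = 4.25
  mean(Y) = (8 + 1 + 4 + 6) / 4 = 19/4 = 4.75

Step 2 — sample variances and covariances s[i,j] = (1/(n-1)) · Σ_k (x_{k,i} - mean_i) · (x_{k,j} - mean_j), with n-1 = 3:
  s[X,X] = ((1.75)·(1.75) + (3.75)·(3.75) + (-3.25)·(-3.25) + (-2.25)·(-2.25)) / 3 = 32.75/3 = 10.9167
  s[X,Y] = ((1.75)·(3.25) + (3.75)·(-3.75) + (-3.25)·(-0.75) + (-2.25)·(1.25)) / 3 = -8.75/3 = -2.9167
  s[Y,Y] = ((3.25)·(3.25) + (-3.75)·(-3.75) + (-0.75)·(-0.75) + (1.25)·(1.25)) / 3 = 26.75/3 = 8.9167
  Sample standard deviations s_i = √(s[i,i]):
  s(X) = √(10.9167) = 3.304
  s(Y) = √(8.9167) = 2.9861

Step 3 — r_{ij} = s_{ij} / (s_i · s_j):
  r[X,X] = 1 (diagonal).
  r[X,Y] = -2.9167 / (3.304 · 2.9861) = -2.9167 / 9.8661 = -0.2956
  r[Y,Y] = 1 (diagonal).

R is symmetric with unit diagonal. Assembling:

R = [[1, -0.2956],
 [-0.2956, 1]]


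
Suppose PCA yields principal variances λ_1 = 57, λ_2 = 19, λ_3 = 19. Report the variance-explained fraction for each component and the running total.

Step 1 — total variance = trace(Sigma) = Σ λ_i = 57 + 19 + 19 = 95.

Step 2 — fraction explained by component i = λ_i / Σ λ:
  PC1: 57/95 = 0.6
  PC2: 19/95 = 0.2
  PC3: 19/95 = 0.2

Step 3 — cumulative fraction after k components = (λ_1 + ... + λ_k) / Σ λ:
  k = 1: 57/95 = 0.6
  k = 2: (57 + 19)/95 = 76/95 = 0.8
  k = 3: (57 + 19 + 19)/95 = 95/95 = 1

Summary (fraction, with percent):

explained: PC1 0.6 (60%), PC2 0.2 (20%), PC3 0.2 (20%);  cumulative: 0.6, 0.8, 1


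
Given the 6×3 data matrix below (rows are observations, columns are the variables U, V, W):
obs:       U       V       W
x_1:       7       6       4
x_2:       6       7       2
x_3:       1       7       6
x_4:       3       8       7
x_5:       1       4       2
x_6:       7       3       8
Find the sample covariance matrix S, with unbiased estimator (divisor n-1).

Step 1 — column means:
  mean(U) = (7 + 6 + 1 + 3 + 1 + 7) / 6 = 25/6 = 4.1667
  mean(V) = (6 + 7 + 7 + 8 + 4 + 3) / 6 = 35/6 = 5.8333
  mean(W) = (4 + 2 + 6 + 7 + 2 + 8) / 6 = 29/6 = 4.8333

Step 2 — sample covariance S[i,j] = (1/(n-1)) · Σ_k (x_{k,i} - mean_i) · (x_{k,j} - mean_j), with n-1 = 5.
  S[U,U] = ((2.8333)·(2.8333) + (1.8333)·(1.8333) + (-3.1667)·(-3.1667) + (-1.1667)·(-1.1667) + (-3.1667)·(-3.1667) + (2.8333)·(2.8333)) / 5 = 40.8333/5 = 8.1667
  S[U,V] = ((2.8333)·(0.1667) + (1.8333)·(1.1667) + (-3.1667)·(1.1667) + (-1.1667)·(2.1667) + (-3.1667)·(-1.8333) + (2.8333)·(-2.8333)) / 5 = -5.8333/5 = -1.1667
  S[U,W] = ((2.8333)·(-0.8333) + (1.8333)·(-2.8333) + (-3.1667)·(1.1667) + (-1.1667)·(2.1667) + (-3.1667)·(-2.8333) + (2.8333)·(3.1667)) / 5 = 4.1667/5 = 0.8333
  S[V,V] = ((0.1667)·(0.1667) + (1.1667)·(1.1667) + (1.1667)·(1.1667) + (2.1667)·(2.1667) + (-1.8333)·(-1.8333) + (-2.8333)·(-2.8333)) / 5 = 18.8333/5 = 3.7667
  S[V,W] = ((0.1667)·(-0.8333) + (1.1667)·(-2.8333) + (1.1667)·(1.1667) + (2.1667)·(2.1667) + (-1.8333)·(-2.8333) + (-2.8333)·(3.1667)) / 5 = -1.1667/5 = -0.2333
  S[W,W] = ((-0.8333)·(-0.8333) + (-2.8333)·(-2.8333) + (1.1667)·(1.1667) + (2.1667)·(2.1667) + (-2.8333)·(-2.8333) + (3.1667)·(3.1667)) / 5 = 32.8333/5 = 6.5667

S is symmetric (S[j,i] = S[i,j]). Assembling:

S = [[8.1667, -1.1667, 0.8333],
 [-1.1667, 3.7667, -0.2333],
 [0.8333, -0.2333, 6.5667]]


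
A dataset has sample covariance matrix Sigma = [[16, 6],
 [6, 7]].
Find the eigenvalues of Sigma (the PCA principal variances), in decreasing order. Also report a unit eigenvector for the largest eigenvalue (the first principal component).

Step 1 — characteristic polynomial of 2×2 Sigma:
  det(Sigma - λI) = λ² - trace · λ + det = 0.
  trace = 16 + 7 = 23, det = 16·7 - (6)² = 76.
Step 2 — discriminant:
  Δ = trace² - 4·det = 529 - 304 = 225.
Step 3 — eigenvalues:
  λ = (trace ± √Δ)/2 = (23 ± 15)/2,
  λ_1 = 19,  λ_2 = 4.

Step 4 — unit eigenvector for λ_1: solve (Sigma - λ_1 I)v = 0. First row:
  (16 - 19)·v_x + (6)·v_y = 0, i.e. (-3)·v_x + (6)·v_y = 0,
  so v ∝ (b, λ_1 - a) = (6, 3) = u.
  ||u|| = √((6)² + (3)²) = √(45) ≈ 6.7082,
  v_1 = u/||u|| ≈ (0.8944, 0.4472) (||v_1|| = 1).

λ_1 = 19,  λ_2 = 4;  v_1 ≈ (0.8944, 0.4472)


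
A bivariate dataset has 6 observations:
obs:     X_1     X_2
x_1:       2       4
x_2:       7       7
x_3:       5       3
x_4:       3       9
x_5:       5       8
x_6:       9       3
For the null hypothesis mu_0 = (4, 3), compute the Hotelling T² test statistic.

Step 1 — sample mean vector:
  mean(X_1) = (2 + 7 + 5 + 3 + 5 + 9) / 6 = 31/6 = 5.1667
  mean(X_2) = (4 + 7 + 3 + 9 + 8 + 3) / 6 = 34/6 = 5.6667
  x̄ = (5.1667, 5.6667),  deviation x̄ - mu_0 = (5.1667, 5.6667) - (4, 3) = (1.1667, 2.6667).

Step 2 — sample covariance matrix, S[i,j] = (1/(n-1)) · Σ_k (x_{k,i} - mean_i) · (x_{k,j} - mean_j), divisor n-1 = 5:
  S[X_1,X_1] = ((-3.1667)·(-3.1667) + (1.8333)·(1.8333) + (-0.1667)·(-0.1667) + (-2.1667)·(-2.1667) + (-0.1667)·(-0.1667) + (3.8333)·(3.8333)) / 5 = 32.8333/5 = 6.5667
  S[X_1,X_2] = ((-3.1667)·(-1.6667) + (1.8333)·(1.3333) + (-0.1667)·(-2.6667) + (-2.1667)·(3.3333) + (-0.1667)·(2.3333) + (3.8333)·(-2.6667)) / 5 = -9.6667/5 = -1.9333
  S[X_2,X_2] = ((-1.6667)·(-1.6667) + (1.3333)·(1.3333) + (-2.6667)·(-2.6667) + (3.3333)·(3.3333) + (2.3333)·(2.3333) + (-2.6667)·(-2.6667)) / 5 = 35.3333/5 = 7.0667
  S = [[6.5667, -1.9333],
 [-1.9333, 7.0667]].

Step 3 — invert S. det(S) = 6.5667·7.0667 - (-1.9333)² = 42.6667.
  S^{-1} = (1/det) · [[d, -b], [-b, a]] = [[0.1656, 0.0453],
 [0.0453, 0.1539]].

Step 4 — quadratic form (x̄ - mu_0)^T · S^{-1} · (x̄ - mu_0):
  S^{-1} · (x̄ - mu_0) = (0.3141, 0.4633),
  (x̄ - mu_0)^T · [...] = (1.1667)·(0.3141) + (2.6667)·(0.4633) = 1.6018.

Step 5 — scale by n: T² = 6 · 1.6018 = 9.6109.

T² ≈ 9.6109
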